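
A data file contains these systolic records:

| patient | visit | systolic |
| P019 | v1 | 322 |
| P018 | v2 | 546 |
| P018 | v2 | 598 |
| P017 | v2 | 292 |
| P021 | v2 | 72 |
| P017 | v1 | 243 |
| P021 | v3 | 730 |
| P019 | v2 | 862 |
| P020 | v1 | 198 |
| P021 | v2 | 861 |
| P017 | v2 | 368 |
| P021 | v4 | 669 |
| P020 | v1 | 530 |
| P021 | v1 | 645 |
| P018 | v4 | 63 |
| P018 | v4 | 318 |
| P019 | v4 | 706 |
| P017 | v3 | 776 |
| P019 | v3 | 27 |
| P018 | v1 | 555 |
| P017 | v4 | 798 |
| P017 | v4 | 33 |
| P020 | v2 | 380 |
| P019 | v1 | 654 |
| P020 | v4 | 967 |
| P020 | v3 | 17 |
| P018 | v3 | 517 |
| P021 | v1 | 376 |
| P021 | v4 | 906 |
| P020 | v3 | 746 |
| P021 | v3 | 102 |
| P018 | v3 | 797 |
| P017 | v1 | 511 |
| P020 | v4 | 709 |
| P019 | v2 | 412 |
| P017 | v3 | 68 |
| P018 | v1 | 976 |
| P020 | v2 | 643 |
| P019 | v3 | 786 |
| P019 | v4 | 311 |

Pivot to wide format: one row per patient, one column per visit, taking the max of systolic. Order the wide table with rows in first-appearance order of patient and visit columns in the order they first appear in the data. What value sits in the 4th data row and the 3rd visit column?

730

With rows in first-appearance order of patient, row 4 is patient=P021. visit columns in first-appearance order: v1, v2, v3, v4; column 3 is v3.
Long rows with patient=P021, visit=v3: max(730, 102) = 730.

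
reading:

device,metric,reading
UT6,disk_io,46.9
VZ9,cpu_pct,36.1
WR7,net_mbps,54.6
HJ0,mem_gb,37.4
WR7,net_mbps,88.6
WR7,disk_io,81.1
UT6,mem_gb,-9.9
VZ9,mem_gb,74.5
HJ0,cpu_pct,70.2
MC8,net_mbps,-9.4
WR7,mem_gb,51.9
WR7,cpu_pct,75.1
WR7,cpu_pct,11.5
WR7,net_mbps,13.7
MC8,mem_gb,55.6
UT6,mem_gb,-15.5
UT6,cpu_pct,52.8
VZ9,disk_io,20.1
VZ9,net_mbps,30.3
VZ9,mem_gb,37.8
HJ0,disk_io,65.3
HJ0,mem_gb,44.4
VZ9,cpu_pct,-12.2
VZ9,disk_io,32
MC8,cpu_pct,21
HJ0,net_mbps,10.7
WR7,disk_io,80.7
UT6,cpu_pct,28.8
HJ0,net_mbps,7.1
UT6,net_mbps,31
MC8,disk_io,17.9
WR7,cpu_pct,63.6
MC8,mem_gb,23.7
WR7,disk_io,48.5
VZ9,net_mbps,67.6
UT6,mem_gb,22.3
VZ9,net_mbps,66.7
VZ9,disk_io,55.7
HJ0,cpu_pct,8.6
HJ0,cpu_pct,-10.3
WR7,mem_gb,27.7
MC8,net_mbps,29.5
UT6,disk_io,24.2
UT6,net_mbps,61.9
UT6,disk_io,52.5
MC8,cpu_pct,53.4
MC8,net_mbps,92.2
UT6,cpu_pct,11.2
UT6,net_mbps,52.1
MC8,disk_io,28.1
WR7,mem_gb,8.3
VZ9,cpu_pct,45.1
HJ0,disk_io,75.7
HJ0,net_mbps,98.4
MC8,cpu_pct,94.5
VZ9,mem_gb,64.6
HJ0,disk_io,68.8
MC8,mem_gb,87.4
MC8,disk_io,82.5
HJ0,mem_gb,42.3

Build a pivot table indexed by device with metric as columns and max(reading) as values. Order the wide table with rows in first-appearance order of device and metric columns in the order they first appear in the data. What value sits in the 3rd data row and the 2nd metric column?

With rows in first-appearance order of device, row 3 is device=WR7. metric columns in first-appearance order: disk_io, cpu_pct, net_mbps, mem_gb; column 2 is cpu_pct.
Long rows with device=WR7, metric=cpu_pct: max(75.1, 11.5, 63.6) = 75.1.

75.1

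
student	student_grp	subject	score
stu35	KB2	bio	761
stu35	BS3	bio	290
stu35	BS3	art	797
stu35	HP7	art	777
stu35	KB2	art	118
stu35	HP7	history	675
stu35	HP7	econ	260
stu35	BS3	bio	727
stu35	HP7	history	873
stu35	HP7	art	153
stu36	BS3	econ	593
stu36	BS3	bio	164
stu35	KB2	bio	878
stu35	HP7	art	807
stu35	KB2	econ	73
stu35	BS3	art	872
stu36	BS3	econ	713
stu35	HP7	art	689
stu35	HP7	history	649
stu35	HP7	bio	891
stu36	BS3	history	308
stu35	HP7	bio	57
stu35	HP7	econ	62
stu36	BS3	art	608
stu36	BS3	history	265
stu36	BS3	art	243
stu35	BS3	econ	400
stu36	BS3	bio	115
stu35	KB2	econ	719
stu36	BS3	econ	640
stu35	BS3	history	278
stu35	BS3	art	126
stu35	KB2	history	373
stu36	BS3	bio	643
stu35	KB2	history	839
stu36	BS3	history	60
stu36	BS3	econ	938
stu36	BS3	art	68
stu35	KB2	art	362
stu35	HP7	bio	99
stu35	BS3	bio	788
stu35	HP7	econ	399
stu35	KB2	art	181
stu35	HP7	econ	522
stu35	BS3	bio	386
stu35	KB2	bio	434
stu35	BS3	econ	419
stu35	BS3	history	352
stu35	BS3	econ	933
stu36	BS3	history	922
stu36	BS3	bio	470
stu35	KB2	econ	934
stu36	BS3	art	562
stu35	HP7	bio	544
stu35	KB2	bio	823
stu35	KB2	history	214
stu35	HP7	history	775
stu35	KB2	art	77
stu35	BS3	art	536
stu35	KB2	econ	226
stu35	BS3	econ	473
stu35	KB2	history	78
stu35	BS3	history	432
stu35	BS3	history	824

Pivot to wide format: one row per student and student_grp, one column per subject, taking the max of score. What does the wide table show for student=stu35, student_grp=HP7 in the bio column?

Rows with student=stu35, student_grp=HP7 and subject=bio: score values are 891, 57, 99, 544.
max(891, 57, 99, 544) = 891.

891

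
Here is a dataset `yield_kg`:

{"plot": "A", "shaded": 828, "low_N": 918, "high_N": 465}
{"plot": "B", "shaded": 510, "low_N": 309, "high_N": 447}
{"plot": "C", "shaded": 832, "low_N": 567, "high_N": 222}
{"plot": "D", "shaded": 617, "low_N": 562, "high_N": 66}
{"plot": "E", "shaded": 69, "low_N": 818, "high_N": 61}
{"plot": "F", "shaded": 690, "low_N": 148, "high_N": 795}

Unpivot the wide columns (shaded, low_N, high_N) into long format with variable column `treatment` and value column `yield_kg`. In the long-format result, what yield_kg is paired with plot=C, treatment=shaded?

832

Unpivoting turns each (plot, wide-column) pair into one long row.
The wide cell at row C, column shaded holds 832, so the long row (C, shaded) has yield_kg=832.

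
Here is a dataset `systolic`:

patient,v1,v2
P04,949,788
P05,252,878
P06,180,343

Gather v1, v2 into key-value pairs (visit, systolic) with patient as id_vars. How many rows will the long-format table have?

3 patient values × 2 melted columns = 6 rows.

6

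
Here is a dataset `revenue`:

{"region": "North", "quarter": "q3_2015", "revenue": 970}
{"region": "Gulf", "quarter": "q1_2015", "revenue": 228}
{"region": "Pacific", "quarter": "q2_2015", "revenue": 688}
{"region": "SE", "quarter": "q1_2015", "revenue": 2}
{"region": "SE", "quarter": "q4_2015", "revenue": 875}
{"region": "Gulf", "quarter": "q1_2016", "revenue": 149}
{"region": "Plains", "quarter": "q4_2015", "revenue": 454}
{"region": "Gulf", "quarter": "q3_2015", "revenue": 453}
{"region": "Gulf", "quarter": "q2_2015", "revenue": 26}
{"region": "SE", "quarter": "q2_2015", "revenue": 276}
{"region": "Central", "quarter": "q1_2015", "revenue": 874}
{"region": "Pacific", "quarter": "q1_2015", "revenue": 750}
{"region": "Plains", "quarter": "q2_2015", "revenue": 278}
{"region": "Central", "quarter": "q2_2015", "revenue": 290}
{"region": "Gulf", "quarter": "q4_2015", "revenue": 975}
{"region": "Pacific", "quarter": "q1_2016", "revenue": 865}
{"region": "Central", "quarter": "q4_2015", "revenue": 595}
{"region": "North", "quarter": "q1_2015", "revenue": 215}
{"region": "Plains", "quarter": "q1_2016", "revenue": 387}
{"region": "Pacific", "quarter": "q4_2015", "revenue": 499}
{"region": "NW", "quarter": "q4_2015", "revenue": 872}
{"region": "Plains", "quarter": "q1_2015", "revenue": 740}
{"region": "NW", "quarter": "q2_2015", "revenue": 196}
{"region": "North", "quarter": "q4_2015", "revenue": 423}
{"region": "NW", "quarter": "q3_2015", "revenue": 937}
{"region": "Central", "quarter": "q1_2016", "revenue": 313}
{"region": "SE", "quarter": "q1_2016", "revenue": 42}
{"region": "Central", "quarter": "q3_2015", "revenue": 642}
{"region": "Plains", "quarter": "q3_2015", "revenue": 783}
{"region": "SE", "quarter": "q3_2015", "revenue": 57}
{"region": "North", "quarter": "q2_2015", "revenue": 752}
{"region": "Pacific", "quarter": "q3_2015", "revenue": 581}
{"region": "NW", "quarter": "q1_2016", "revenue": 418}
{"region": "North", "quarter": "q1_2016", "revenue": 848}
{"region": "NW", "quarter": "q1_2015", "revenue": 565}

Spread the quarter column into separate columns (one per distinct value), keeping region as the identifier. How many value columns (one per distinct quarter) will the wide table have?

5 distinct quarter values: q1_2015, q2_2015, q3_2015, q4_2015, q1_2016.

5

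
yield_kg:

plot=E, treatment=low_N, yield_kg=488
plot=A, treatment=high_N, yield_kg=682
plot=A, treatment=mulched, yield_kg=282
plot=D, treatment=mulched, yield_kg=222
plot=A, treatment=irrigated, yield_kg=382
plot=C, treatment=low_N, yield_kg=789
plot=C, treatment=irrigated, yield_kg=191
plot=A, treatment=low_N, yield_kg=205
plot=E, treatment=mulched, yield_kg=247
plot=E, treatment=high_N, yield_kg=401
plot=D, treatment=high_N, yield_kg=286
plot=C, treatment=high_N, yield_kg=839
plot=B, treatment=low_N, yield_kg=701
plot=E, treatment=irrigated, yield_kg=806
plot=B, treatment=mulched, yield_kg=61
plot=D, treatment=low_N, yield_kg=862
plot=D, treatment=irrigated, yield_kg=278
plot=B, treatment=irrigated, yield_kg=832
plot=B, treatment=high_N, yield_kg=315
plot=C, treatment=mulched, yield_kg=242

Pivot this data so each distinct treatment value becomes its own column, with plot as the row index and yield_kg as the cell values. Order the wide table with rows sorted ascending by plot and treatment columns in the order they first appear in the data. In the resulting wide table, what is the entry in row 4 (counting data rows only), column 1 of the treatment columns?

862

With rows sorted ascending by plot, row 4 is plot=D. treatment columns in first-appearance order: low_N, high_N, mulched, irrigated; column 1 is low_N.
Long rows with plot=D, treatment=low_N: yield_kg = 862.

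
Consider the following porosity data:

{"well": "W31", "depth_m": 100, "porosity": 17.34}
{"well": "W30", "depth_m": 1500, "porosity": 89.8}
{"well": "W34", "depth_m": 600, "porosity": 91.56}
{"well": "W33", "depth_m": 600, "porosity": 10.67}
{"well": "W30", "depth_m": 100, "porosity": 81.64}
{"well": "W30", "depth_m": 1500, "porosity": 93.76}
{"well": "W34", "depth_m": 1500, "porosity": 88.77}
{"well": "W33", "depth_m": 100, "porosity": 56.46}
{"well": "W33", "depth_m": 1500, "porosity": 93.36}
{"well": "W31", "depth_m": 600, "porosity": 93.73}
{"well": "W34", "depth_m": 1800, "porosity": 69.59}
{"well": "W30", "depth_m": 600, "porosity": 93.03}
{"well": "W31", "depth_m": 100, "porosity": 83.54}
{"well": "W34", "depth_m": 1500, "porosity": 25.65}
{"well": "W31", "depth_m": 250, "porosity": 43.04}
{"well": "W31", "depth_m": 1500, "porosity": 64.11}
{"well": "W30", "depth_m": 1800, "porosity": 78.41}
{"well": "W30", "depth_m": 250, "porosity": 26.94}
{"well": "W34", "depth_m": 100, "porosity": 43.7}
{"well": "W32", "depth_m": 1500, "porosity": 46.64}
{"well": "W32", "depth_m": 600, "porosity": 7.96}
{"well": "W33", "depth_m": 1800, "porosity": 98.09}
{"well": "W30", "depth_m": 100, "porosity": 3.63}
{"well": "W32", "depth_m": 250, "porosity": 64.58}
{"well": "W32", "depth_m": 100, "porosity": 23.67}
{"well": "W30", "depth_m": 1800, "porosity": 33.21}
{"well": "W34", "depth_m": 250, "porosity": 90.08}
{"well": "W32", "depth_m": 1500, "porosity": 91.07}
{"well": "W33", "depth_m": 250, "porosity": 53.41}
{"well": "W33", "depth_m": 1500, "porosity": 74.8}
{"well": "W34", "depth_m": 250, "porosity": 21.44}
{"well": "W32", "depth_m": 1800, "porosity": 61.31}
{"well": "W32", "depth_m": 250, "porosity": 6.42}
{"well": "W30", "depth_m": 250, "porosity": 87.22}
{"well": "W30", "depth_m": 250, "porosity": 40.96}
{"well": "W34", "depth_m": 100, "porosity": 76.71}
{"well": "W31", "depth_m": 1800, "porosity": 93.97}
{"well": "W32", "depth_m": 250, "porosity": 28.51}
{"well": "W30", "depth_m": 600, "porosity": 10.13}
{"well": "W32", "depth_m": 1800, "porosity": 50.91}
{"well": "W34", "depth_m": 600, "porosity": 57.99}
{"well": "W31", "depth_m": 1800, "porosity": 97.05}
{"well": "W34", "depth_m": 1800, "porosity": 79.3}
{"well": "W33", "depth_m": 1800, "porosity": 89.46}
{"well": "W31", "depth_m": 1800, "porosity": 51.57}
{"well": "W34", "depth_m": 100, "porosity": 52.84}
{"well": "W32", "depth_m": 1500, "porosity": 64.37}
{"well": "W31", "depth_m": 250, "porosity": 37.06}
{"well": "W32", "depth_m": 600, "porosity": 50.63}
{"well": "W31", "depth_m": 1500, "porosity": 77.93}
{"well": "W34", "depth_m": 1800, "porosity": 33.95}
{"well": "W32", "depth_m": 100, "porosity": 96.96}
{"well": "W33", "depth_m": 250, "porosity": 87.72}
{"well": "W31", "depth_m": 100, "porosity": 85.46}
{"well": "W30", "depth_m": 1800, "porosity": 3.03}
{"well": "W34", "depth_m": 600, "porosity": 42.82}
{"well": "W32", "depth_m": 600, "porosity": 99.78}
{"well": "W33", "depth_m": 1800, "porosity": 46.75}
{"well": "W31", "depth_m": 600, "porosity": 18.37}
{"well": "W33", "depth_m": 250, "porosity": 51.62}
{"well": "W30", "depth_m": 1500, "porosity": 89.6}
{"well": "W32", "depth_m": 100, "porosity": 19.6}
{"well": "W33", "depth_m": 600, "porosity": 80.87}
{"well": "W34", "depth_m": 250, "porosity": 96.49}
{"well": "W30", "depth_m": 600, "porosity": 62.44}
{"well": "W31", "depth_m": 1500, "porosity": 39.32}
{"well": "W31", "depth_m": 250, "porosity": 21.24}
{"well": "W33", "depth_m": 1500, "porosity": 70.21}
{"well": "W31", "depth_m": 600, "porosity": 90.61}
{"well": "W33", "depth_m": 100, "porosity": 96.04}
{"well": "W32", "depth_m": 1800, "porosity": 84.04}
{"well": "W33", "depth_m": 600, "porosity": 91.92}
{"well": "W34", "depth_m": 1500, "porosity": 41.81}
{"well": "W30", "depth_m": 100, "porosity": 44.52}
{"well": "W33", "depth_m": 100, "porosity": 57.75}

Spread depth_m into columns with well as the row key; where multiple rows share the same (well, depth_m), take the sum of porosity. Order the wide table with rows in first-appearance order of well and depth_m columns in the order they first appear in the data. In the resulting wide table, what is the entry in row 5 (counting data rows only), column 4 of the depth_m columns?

With rows in first-appearance order of well, row 5 is well=W32. depth_m columns in first-appearance order: 100, 1500, 600, 1800, 250; column 4 is 1800.
Long rows with well=W32, depth_m=1800: 61.31 + 50.91 + 84.04 = 196.26.

196.26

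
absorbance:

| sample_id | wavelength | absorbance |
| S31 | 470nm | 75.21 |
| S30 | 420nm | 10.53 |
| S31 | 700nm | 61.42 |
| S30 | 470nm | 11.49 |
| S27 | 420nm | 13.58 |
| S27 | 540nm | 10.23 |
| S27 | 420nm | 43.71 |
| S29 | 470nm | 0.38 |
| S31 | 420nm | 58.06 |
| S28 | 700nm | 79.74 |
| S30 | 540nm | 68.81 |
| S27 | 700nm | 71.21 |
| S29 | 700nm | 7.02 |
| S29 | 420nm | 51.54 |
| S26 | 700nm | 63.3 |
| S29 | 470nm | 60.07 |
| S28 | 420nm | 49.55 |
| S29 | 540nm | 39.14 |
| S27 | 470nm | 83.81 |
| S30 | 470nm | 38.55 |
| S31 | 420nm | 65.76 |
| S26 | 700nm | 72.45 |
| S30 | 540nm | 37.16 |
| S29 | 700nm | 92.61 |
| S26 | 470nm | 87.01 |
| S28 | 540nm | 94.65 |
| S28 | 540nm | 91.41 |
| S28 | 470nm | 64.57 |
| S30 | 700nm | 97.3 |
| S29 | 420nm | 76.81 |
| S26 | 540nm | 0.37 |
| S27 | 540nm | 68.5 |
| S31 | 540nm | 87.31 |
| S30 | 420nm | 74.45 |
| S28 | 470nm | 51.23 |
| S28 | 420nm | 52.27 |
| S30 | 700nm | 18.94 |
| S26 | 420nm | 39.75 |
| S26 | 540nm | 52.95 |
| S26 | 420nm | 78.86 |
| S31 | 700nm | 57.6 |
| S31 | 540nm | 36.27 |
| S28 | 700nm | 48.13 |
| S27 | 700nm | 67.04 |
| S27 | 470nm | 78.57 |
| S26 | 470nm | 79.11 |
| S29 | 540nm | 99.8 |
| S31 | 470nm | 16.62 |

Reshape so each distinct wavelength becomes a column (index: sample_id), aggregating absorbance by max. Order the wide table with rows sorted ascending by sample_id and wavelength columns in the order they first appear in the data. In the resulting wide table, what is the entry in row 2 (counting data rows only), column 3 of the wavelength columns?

With rows sorted ascending by sample_id, row 2 is sample_id=S27. wavelength columns in first-appearance order: 470nm, 420nm, 700nm, 540nm; column 3 is 700nm.
Long rows with sample_id=S27, wavelength=700nm: max(71.21, 67.04) = 71.21.

71.21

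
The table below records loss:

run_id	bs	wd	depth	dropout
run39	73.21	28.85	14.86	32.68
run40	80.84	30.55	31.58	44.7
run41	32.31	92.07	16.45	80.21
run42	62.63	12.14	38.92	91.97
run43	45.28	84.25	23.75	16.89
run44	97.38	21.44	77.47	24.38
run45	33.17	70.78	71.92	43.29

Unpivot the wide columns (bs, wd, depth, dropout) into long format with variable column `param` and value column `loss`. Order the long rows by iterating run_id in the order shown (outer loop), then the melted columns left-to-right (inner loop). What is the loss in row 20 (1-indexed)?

28 rows total (7 × 4). Row 20: index ⌊(20-1)/4⌋ = 4 into run_id → run43; (20-1) mod 4 = 3 into the melted columns → dropout.
So row 20 is (run43, dropout, 16.89); loss = 16.89.

16.89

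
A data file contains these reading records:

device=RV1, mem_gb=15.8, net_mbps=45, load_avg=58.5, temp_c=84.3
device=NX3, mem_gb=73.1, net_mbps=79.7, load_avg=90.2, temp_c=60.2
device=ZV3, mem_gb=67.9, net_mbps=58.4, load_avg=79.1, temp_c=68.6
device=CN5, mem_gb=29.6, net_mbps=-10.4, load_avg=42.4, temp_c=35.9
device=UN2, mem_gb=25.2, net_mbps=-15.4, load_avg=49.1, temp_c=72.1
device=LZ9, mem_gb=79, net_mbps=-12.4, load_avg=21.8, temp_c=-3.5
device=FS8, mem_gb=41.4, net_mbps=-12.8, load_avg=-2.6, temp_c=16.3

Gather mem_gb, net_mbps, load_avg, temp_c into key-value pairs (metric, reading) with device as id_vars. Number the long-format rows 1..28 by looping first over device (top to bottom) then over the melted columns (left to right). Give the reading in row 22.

-12.4

28 rows total (7 × 4). Row 22: index ⌊(22-1)/4⌋ = 5 into device → LZ9; (22-1) mod 4 = 1 into the melted columns → net_mbps.
So row 22 is (LZ9, net_mbps, -12.4); reading = -12.4.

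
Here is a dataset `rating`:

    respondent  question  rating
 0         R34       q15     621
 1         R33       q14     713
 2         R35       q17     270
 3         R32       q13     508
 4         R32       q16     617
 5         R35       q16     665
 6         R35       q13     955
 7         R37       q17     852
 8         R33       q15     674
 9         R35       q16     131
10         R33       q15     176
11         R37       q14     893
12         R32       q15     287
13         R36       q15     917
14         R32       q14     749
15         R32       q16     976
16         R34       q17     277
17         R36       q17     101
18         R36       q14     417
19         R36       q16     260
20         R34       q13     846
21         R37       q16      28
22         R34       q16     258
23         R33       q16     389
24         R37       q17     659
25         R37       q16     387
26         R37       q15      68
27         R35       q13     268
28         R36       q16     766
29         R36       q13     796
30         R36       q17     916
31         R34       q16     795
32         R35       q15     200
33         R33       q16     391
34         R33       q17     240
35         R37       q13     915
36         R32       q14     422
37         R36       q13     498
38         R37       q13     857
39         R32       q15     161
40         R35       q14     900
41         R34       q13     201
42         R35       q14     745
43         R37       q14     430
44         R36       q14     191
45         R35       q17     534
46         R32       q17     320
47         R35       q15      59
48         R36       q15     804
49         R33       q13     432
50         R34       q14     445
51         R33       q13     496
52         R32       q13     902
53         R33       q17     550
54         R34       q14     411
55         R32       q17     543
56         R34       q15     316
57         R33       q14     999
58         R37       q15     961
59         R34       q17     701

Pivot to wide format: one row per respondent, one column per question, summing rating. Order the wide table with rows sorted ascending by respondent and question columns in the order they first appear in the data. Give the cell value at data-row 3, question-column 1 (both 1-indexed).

937

With rows sorted ascending by respondent, row 3 is respondent=R34. question columns in first-appearance order: q15, q14, q17, q13, q16; column 1 is q15.
Long rows with respondent=R34, question=q15: 621 + 316 = 937.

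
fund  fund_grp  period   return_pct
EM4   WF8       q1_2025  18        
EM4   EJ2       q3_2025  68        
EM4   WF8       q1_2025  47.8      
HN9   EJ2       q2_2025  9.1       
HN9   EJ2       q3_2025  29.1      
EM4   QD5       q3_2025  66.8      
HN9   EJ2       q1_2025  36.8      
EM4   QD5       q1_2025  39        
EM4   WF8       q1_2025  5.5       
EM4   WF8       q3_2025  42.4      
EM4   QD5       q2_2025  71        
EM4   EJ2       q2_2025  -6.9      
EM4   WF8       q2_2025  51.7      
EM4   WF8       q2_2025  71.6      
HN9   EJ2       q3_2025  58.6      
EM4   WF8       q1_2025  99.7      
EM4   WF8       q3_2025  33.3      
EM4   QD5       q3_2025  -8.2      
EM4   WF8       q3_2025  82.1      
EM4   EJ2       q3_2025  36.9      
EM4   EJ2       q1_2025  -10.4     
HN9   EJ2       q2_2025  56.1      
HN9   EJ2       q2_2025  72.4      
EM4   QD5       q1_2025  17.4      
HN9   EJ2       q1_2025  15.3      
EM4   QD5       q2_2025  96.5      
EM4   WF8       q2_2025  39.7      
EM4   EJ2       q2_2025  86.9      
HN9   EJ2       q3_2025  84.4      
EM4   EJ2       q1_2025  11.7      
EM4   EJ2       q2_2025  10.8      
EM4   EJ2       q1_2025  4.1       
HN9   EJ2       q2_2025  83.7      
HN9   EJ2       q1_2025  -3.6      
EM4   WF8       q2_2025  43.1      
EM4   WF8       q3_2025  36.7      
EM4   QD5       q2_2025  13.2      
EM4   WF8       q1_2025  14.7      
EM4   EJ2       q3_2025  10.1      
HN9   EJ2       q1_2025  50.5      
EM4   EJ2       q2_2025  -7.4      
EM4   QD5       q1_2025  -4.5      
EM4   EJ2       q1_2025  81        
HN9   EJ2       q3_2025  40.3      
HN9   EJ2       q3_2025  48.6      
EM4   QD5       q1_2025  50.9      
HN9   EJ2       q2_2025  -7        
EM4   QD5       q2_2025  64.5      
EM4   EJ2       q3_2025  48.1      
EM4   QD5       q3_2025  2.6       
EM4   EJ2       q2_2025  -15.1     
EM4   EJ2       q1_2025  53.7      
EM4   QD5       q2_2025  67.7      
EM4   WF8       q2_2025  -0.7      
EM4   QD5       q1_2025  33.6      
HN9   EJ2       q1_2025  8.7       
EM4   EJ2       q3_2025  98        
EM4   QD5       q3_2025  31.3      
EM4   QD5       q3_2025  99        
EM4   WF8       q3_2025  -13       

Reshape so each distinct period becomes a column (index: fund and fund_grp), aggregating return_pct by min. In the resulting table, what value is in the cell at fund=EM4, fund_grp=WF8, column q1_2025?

5.5

Rows with fund=EM4, fund_grp=WF8 and period=q1_2025: return_pct values are 18, 47.8, 5.5, 99.7, 14.7.
min(18, 47.8, 5.5, 99.7, 14.7) = 5.5.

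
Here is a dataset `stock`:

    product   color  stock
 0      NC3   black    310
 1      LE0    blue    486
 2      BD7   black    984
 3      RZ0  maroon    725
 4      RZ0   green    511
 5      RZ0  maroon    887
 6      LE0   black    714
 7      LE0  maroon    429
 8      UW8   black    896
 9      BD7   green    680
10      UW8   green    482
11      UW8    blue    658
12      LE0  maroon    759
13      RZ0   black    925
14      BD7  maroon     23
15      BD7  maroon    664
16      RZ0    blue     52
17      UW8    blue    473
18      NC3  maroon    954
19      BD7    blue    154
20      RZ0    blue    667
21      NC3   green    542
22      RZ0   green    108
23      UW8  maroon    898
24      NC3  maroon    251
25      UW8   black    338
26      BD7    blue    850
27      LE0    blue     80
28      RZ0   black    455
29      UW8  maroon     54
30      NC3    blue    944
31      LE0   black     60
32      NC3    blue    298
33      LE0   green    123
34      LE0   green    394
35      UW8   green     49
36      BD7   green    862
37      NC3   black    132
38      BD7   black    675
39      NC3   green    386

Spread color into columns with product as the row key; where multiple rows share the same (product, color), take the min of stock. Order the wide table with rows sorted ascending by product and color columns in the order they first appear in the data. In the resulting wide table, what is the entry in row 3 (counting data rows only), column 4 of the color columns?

386

With rows sorted ascending by product, row 3 is product=NC3. color columns in first-appearance order: black, blue, maroon, green; column 4 is green.
Long rows with product=NC3, color=green: min(542, 386) = 386.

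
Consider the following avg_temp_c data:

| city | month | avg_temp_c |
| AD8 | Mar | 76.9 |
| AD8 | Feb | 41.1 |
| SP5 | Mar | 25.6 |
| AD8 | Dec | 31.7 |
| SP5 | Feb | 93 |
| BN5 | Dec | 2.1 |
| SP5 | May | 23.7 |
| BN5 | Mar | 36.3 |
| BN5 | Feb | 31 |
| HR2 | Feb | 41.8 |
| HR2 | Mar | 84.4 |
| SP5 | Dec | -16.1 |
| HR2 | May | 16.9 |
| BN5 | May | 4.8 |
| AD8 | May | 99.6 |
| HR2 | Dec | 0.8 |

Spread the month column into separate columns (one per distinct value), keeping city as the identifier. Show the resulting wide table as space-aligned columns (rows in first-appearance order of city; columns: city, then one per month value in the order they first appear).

city  Mar   Feb   Dec    May 
AD8   76.9  41.1  31.7   99.6
SP5   25.6  93    -16.1  23.7
BN5   36.3  31    2.1    4.8 
HR2   84.4  41.8  0.8    16.9

Columns: city plus the 4 distinct month values (Mar, Feb, Dec, May).
For example, row AD8 column Mar takes avg_temp_c=76.9 from the long row (AD8, Mar).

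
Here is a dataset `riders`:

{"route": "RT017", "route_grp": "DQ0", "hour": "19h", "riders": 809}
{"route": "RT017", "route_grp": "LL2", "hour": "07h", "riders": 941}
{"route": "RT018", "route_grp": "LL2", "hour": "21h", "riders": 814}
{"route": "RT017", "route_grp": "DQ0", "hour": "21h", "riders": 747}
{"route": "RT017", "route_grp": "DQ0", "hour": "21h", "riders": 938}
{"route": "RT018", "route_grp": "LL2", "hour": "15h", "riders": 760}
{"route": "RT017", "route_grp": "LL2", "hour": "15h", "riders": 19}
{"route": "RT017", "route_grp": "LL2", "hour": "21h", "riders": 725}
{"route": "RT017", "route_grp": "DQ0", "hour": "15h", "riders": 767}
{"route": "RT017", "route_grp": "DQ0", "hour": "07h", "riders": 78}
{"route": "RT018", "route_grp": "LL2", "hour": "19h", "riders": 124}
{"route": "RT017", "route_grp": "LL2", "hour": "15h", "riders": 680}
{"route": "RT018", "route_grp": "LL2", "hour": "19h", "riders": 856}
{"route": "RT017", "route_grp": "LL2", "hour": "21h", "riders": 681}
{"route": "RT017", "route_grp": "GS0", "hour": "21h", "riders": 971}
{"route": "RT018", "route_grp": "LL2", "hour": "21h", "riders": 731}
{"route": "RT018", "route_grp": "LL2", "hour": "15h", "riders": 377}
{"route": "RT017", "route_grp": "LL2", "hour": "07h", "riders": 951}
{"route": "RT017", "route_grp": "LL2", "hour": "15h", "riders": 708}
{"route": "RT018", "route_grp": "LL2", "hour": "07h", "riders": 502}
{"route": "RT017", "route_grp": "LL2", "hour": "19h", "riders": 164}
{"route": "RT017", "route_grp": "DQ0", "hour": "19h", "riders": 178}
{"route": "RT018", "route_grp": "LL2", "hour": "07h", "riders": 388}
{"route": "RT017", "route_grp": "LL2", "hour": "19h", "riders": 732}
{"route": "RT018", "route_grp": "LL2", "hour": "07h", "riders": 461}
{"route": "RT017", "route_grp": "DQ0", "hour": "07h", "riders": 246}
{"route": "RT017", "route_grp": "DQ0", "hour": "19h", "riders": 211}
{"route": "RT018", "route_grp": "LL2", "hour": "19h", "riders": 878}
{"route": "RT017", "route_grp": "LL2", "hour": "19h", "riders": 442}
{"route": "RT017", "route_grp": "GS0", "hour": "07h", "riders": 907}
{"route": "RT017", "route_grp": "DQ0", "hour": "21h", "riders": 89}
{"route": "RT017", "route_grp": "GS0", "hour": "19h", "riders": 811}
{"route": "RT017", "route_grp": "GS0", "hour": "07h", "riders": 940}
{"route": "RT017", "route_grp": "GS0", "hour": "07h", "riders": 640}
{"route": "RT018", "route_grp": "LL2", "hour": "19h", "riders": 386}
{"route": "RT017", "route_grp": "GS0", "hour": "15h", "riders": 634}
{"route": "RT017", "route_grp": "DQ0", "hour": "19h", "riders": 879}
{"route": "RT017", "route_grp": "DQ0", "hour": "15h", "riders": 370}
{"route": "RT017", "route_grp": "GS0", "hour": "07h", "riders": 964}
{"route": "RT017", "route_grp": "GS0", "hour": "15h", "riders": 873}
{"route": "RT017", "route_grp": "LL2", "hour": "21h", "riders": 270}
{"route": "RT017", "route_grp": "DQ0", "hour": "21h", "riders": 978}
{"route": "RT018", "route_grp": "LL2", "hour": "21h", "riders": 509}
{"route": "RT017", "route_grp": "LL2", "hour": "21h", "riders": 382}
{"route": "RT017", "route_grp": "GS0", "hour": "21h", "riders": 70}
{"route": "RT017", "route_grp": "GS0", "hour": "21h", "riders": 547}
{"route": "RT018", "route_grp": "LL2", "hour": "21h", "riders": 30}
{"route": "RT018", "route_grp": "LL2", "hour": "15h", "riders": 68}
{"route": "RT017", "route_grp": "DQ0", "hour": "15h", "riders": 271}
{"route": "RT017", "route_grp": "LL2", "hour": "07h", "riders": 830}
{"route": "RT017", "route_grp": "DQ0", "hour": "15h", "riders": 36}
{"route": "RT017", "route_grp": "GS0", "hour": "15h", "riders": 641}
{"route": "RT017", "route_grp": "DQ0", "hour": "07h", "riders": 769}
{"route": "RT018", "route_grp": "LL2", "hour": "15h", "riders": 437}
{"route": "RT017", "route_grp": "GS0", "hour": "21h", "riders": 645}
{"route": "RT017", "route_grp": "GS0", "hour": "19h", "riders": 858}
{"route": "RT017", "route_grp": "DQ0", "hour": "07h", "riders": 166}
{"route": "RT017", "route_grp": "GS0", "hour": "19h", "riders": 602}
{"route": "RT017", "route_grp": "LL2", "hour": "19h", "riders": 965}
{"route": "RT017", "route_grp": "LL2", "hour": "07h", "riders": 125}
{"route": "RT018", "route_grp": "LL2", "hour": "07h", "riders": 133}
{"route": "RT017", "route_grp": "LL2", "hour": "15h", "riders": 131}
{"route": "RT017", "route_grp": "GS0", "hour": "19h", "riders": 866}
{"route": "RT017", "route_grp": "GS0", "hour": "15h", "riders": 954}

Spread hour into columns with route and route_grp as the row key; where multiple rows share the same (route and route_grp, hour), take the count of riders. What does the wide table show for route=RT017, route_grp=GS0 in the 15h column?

Rows with route=RT017, route_grp=GS0 and hour=15h: riders values are 634, 873, 641, 954.
4 rows match — count = 4.

4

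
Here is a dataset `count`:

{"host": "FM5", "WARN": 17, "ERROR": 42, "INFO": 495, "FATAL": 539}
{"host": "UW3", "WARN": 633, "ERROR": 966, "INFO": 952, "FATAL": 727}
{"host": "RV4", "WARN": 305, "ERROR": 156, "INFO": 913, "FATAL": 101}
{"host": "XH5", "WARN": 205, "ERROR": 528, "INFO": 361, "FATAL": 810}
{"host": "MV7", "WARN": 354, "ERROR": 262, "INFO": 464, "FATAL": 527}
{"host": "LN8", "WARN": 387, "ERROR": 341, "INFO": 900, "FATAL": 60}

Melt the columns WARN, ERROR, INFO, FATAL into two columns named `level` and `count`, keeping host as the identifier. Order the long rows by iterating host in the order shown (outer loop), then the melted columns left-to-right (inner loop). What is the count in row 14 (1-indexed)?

528

24 rows total (6 × 4). Row 14: index ⌊(14-1)/4⌋ = 3 into host → XH5; (14-1) mod 4 = 1 into the melted columns → ERROR.
So row 14 is (XH5, ERROR, 528); count = 528.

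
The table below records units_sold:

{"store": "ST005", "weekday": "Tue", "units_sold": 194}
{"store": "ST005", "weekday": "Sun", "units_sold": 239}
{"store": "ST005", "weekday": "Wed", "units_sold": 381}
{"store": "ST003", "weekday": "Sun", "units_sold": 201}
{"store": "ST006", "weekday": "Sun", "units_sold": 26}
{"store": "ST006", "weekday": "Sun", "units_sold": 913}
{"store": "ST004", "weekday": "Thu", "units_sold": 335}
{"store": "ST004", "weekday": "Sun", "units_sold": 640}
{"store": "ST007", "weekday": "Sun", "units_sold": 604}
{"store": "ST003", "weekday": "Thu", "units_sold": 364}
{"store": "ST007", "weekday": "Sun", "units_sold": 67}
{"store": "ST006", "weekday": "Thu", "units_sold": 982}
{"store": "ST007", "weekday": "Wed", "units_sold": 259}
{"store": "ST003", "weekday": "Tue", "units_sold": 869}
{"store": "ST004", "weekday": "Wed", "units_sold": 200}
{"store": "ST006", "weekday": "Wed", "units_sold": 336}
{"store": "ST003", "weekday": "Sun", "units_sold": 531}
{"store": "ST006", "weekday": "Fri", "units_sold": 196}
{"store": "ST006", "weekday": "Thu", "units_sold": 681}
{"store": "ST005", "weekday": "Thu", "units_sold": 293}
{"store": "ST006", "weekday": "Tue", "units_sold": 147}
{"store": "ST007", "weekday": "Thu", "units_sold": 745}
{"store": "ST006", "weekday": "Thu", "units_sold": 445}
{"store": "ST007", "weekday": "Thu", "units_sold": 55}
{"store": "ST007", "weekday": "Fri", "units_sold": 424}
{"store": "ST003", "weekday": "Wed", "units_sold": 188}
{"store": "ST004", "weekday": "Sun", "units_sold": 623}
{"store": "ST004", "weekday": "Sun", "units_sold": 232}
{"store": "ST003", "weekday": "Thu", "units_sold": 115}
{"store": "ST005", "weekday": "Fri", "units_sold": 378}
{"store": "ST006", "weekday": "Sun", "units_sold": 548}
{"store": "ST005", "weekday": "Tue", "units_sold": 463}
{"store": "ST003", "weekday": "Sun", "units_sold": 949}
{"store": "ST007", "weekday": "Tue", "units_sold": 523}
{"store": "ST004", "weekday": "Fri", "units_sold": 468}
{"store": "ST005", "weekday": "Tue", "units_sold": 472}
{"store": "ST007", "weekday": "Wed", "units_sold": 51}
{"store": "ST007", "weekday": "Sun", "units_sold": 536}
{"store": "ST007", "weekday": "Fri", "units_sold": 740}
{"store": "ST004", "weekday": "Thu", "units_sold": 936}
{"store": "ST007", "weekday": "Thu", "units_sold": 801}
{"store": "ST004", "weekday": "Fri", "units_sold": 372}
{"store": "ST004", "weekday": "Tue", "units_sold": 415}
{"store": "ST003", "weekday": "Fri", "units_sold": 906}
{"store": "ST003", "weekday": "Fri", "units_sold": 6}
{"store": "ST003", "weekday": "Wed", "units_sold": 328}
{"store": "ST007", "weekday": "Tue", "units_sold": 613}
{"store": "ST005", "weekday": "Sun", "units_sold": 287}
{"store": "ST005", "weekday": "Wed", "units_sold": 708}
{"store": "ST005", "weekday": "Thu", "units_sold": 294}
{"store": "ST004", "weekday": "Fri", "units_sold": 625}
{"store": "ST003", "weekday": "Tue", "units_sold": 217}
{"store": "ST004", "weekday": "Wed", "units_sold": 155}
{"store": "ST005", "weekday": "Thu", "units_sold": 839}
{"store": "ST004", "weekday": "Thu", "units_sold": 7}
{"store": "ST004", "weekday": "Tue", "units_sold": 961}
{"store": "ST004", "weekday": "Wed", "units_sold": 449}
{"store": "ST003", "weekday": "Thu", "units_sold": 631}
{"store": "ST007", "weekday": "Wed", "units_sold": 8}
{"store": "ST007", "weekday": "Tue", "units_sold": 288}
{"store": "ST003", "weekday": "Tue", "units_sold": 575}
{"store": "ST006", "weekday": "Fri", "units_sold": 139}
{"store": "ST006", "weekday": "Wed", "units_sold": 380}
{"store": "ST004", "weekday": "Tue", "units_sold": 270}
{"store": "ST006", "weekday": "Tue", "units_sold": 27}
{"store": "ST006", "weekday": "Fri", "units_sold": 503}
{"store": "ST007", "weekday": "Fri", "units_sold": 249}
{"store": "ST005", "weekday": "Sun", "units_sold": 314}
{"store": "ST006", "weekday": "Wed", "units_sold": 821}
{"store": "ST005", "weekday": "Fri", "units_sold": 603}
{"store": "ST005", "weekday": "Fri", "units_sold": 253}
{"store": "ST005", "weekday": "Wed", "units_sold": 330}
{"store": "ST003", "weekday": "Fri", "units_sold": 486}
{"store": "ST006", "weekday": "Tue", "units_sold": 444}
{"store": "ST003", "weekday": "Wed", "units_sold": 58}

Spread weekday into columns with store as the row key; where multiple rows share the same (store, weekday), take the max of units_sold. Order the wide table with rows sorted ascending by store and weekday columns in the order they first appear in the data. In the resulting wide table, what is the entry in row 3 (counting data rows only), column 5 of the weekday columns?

With rows sorted ascending by store, row 3 is store=ST005. weekday columns in first-appearance order: Tue, Sun, Wed, Thu, Fri; column 5 is Fri.
Long rows with store=ST005, weekday=Fri: max(378, 603, 253) = 603.

603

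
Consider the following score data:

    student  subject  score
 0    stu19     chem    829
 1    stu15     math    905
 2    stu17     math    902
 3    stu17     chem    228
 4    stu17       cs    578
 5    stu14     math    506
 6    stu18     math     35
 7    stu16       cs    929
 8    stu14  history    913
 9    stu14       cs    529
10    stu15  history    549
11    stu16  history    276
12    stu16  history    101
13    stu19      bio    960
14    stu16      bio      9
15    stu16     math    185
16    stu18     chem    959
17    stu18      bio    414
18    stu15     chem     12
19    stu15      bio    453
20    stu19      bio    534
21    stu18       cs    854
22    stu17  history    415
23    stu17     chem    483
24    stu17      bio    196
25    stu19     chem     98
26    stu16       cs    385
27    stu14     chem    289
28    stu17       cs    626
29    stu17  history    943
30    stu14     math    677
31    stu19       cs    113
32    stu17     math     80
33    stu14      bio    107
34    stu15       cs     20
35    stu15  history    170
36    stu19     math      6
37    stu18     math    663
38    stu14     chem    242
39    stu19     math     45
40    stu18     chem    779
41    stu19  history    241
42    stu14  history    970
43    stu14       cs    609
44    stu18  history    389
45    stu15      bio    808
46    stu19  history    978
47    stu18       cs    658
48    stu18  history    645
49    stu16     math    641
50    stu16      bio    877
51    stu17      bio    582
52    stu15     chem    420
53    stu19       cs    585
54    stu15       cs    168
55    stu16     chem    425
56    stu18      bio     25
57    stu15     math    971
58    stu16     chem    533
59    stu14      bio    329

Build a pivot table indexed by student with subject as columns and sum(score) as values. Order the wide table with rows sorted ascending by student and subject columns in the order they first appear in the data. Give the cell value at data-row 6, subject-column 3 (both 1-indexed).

698

With rows sorted ascending by student, row 6 is student=stu19. subject columns in first-appearance order: chem, math, cs, history, bio; column 3 is cs.
Long rows with student=stu19, subject=cs: 113 + 585 = 698.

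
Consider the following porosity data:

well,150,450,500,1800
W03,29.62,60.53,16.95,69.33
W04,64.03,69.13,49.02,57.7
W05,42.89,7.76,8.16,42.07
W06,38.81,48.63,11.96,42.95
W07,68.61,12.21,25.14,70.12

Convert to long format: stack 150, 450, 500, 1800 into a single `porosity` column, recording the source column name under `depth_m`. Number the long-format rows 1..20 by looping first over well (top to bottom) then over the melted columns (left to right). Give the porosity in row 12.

42.07

20 rows total (5 × 4). Row 12: index ⌊(12-1)/4⌋ = 2 into well → W05; (12-1) mod 4 = 3 into the melted columns → 1800.
So row 12 is (W05, 1800, 42.07); porosity = 42.07.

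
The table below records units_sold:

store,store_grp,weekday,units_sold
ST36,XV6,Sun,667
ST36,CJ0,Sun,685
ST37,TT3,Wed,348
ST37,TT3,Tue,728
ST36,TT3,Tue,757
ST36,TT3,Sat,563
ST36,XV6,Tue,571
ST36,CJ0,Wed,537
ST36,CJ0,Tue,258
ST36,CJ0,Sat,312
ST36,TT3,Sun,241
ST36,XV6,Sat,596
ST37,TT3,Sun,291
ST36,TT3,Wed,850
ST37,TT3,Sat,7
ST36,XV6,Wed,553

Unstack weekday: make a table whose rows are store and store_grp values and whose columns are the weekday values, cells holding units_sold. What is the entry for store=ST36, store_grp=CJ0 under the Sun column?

685

Wide layout: rows indexed by store and store_grp, columns are the 4 distinct weekday values (Sun, Wed, Tue, Sat).
Cell (store=ST36, store_grp=CJ0, weekday=Sun) draws from the long row where store=ST36, store_grp=CJ0 and weekday=Sun, which has units_sold=685.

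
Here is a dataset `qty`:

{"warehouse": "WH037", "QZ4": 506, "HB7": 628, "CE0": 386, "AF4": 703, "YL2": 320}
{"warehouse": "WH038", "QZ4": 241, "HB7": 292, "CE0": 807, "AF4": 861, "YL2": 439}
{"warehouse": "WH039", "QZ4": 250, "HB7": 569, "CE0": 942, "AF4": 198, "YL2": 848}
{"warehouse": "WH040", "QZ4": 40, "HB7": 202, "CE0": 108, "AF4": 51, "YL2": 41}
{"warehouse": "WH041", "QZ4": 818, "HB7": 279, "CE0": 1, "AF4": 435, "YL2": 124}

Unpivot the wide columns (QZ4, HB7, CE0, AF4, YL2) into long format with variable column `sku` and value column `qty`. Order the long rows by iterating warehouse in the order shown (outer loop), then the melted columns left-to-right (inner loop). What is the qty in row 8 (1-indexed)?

25 rows total (5 × 5). Row 8: index ⌊(8-1)/5⌋ = 1 into warehouse → WH038; (8-1) mod 5 = 2 into the melted columns → CE0.
So row 8 is (WH038, CE0, 807); qty = 807.

807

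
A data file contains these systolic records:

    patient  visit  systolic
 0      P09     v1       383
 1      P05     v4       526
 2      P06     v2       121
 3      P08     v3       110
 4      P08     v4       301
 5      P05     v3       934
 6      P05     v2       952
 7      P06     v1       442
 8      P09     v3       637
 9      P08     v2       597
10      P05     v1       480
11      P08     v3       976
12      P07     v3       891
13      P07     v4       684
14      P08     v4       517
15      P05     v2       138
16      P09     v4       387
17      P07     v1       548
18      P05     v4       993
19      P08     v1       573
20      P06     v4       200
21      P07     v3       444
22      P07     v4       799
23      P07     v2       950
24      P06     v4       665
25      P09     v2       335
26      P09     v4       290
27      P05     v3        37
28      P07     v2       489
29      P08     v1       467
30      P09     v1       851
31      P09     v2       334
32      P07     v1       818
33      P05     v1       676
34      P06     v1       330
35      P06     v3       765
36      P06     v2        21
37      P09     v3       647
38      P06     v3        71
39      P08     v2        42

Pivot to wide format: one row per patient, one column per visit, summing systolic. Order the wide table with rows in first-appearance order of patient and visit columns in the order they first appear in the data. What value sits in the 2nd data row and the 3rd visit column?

With rows in first-appearance order of patient, row 2 is patient=P05. visit columns in first-appearance order: v1, v4, v2, v3; column 3 is v2.
Long rows with patient=P05, visit=v2: 952 + 138 = 1090.

1090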